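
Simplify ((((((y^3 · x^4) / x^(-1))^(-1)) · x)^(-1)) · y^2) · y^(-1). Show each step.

((((((y^3 · x^4) / x^(-1))^(-1)) · x)^(-1)) · y^2) · y^(-1)
= ((((((y^3 · x^4) / x^(-1))^(-1))^(-1)) · (x^(-1))) · y^2) · y^(-1)    [power of a product]
= (((((y^3 · x^4) / x^(-1))^1) · (x^(-1))) · y^2) · y^(-1)    [power of a power]
= (((((y^3 · x^4)^1) / ((x^(-1))^1)) · (x^(-1))) · y^2) · y^(-1)    [power of a quotient]
= ((((((y^3)^1) · ((x^4)^1)) / ((x^(-1))^1)) · (x^(-1))) · y^2) · y^(-1)    [power of a product]
= ((((y^3 · ((x^4)^1)) / ((x^(-1))^1)) · (x^(-1))) · y^2) · y^(-1)    [power of a power]
= ((((y^3 · x^4) / ((x^(-1))^1)) · (x^(-1))) · y^2) · y^(-1)    [power of a power]
= ((((y^3 · x^4) / x^(-1)) · (x^(-1))) · y^2) · y^(-1)    [power of a power]
= x^4y^4    [quotient of powers; product of powers]

x^4y^4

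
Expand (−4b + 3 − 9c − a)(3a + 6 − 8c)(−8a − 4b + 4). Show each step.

108a^2b + 48ab^2 + 132ab + 96b^2 − 168b − 180abc − 128b^2c + 440bc − 36a^2 − 132a + 72 + 548ac − 312c + 152a^2c − 576ac^2 − 288bc^2 + 288c^2 + 24a^3

(−4b + 3 − 9c − a)(3a + 6 − 8c)(−8a − 4b + 4)
= (−12ab − 24b + 32bc + 9a + 18 − 24c − 27ac − 54c + 72c^2 − 3a^2 − 6a + 8ac)(−8a − 4b + 4)    [distributive law]
= (−12ab − 24b + 32bc + 3a + 18 − 78c − 19ac + 72c^2 − 3a^2)(−8a − 4b + 4)    [combine like terms]
= 96a^2b + 48ab^2 − 48ab + 192ab + 96b^2 − 96b − 256abc − 128b^2c + 128bc − 24a^2 − 12ab + 12a − 144a − 72b + 72 + 624ac + 312bc − 312c + 152a^2c + 76abc − 76ac − 576ac^2 − 288bc^2 + 288c^2 + 24a^3 + 12a^2b − 12a^2    [distributive law]
= 108a^2b + 48ab^2 + 132ab + 96b^2 − 168b − 180abc − 128b^2c + 440bc − 36a^2 − 132a + 72 + 548ac − 312c + 152a^2c − 576ac^2 − 288bc^2 + 288c^2 + 24a^3    [combine like terms]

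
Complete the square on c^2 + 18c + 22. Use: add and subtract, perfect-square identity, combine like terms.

(c + 9)^2 - 59

c^2 + 18c + 22
= c^2 + 18c + 81 - 81 + 22    [add and subtract 81]
= (c + 9)^2 - 81 + 22    [perfect-square identity]
= (c + 9)^2 - 59    [combine constants]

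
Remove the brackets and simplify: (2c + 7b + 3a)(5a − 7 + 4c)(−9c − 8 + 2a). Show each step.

(2c + 7b + 3a)(5a − 7 + 4c)(−9c − 8 + 2a)
= (10ac − 14c + 8c^2 + 35ab − 49b + 28bc + 15a^2 − 21a + 12ac)(−9c − 8 + 2a)    [distributive law]
= (22ac − 14c + 8c^2 + 35ab − 49b + 28bc + 15a^2 − 21a)(−9c − 8 + 2a)    [combine like terms]
= −198ac^2 − 176ac + 44a^2c + 126c^2 + 112c − 28ac − 72c^3 − 64c^2 + 16ac^2 − 315abc − 280ab + 70a^2b + 441bc + 392b − 98ab − 252bc^2 − 224bc + 56abc − 135a^2c − 120a^2 + 30a^3 + 189ac + 168a − 42a^2    [distributive law]
= −182ac^2 − 15ac − 91a^2c + 62c^2 + 112c − 72c^3 − 259abc − 378ab + 70a^2b + 217bc + 392b − 252bc^2 − 162a^2 + 30a^3 + 168a    [combine like terms]

−182ac^2 − 15ac − 91a^2c + 62c^2 + 112c − 72c^3 − 259abc − 378ab + 70a^2b + 217bc + 392b − 252bc^2 − 162a^2 + 30a^3 + 168a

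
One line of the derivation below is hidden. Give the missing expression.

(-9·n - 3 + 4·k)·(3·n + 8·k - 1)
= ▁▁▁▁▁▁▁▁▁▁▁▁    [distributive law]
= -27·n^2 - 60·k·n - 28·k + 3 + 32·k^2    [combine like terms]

By distributive law:

-27·n^2 - 72·k·n + 9·n - 9·n - 24·k + 3 + 12·k·n + 32·k^2 - 4·k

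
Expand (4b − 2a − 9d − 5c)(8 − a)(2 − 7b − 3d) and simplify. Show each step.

64b − 224b² + 408bd + 104ab + 28ab² − 51abd − 32a + 66ad + 4a² − 14a²b − 6a²d − 144d + 216d² − 27ad² − 80c + 280bc + 120cd + 10ac − 35abc − 15acd

(4b − 2a − 9d − 5c)(8 − a)(2 − 7b − 3d)
= (32b − 4ab − 16a + 2a² − 72d + 9ad − 40c + 5ac)(2 − 7b − 3d)    [distributive law]
= 64b − 224b² − 96bd − 8ab + 28ab² + 12abd − 32a + 112ab + 48ad + 4a² − 14a²b − 6a²d − 144d + 504bd + 216d² + 18ad − 63abd − 27ad² − 80c + 280bc + 120cd + 10ac − 35abc − 15acd    [distributive law]
= 64b − 224b² + 408bd + 104ab + 28ab² − 51abd − 32a + 66ad + 4a² − 14a²b − 6a²d − 144d + 216d² − 27ad² − 80c + 280bc + 120cd + 10ac − 35abc − 15acd    [combine like terms]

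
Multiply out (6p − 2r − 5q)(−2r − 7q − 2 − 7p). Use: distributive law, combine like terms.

2pr − 7pq − 12p − 42p² + 4r² + 24qr + 4r + 35q² + 10q

(6p − 2r − 5q)(−2r − 7q − 2 − 7p)
= −12pr − 42pq − 12p − 42p² + 4r² + 14qr + 4r + 14pr + 10qr + 35q² + 10q + 35pq    [distributive law]
= 2pr − 7pq − 12p − 42p² + 4r² + 24qr + 4r + 35q² + 10q    [combine like terms]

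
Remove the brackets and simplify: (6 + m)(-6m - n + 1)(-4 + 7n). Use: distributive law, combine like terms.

140m - 241mn + 66n - 42n^2 - 24 + 24m^2 - 42m^2n - 7mn^2

(6 + m)(-6m - n + 1)(-4 + 7n)
= (-36m - 6n + 6 - 6m^2 - mn + m)(-4 + 7n)    [distributive law]
= (-35m - 6n + 6 - 6m^2 - mn)(-4 + 7n)    [combine like terms]
= 140m - 245mn + 24n - 42n^2 - 24 + 42n + 24m^2 - 42m^2n + 4mn - 7mn^2    [distributive law]
= 140m - 241mn + 66n - 42n^2 - 24 + 24m^2 - 42m^2n - 7mn^2    [combine like terms]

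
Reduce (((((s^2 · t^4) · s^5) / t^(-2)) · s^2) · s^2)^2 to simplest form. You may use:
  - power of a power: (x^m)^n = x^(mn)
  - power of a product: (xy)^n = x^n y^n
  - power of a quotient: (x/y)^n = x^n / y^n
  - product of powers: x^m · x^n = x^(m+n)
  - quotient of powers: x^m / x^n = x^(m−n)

(((((s^2 · t^4) · s^5) / t^(-2)) · s^2) · s^2)^2
= (((((s^2 · t^4) · s^5) / t^(-2)) · s^2)^2) · ((s^2)^2)    [power of a product]
= (((((s^2 · t^4) · s^5) / t^(-2))^2) · ((s^2)^2)) · ((s^2)^2)    [power of a product]
= (((((s^2 · t^4) · s^5)^2) / ((t^(-2))^2)) · ((s^2)^2)) · ((s^2)^2)    [power of a quotient]
= (((((s^2 · t^4)^2) · ((s^5)^2)) / ((t^(-2))^2)) · ((s^2)^2)) · ((s^2)^2)    [power of a product]
= ((((((s^2)^2) · ((t^4)^2)) · ((s^5)^2)) / ((t^(-2))^2)) · ((s^2)^2)) · ((s^2)^2)    [power of a product]
= ((((s^4 · ((t^4)^2)) · ((s^5)^2)) / ((t^(-2))^2)) · ((s^2)^2)) · ((s^2)^2)    [power of a power]
= ((((s^4 · t^8) · ((s^5)^2)) / ((t^(-2))^2)) · ((s^2)^2)) · ((s^2)^2)    [power of a power]
= ((((s^4 · t^8) · s^10) / ((t^(-2))^2)) · ((s^2)^2)) · ((s^2)^2)    [power of a power]
= ((((s^4 · t^8) · s^10) / t^(-4)) · ((s^2)^2)) · ((s^2)^2)    [power of a power]
= ((((s^4 · t^8) · s^10) / t^(-4)) · s^4) · ((s^2)^2)    [power of a power]
= ((((s^4 · t^8) · s^10) / t^(-4)) · s^4) · s^4    [power of a power]
= s^22·t^12    [quotient of powers; product of powers]

s^22·t^12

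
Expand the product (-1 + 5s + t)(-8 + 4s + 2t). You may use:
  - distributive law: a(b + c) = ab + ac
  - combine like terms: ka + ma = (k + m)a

8 - 44s - 10t + 20s^2 + 14st + 2t^2

(-1 + 5s + t)(-8 + 4s + 2t)
= 8 - 4s - 2t - 40s + 20s^2 + 10st - 8t + 4st + 2t^2    [distributive law]
= 8 - 44s - 10t + 20s^2 + 14st + 2t^2    [combine like terms]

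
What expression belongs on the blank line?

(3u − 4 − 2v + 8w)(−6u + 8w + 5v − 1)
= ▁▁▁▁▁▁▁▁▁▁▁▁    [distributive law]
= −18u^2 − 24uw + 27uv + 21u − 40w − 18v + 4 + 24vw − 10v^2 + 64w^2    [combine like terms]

After distributive law, the bracketed line is:

−18u^2 + 24uw + 15uv − 3u + 24u − 32w − 20v + 4 + 12uv − 16vw − 10v^2 + 2v − 48uw + 64w^2 + 40vw − 8w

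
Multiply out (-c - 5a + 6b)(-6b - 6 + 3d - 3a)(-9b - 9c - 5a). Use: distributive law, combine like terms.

270b²c - 54bc² - 165abc + 270bc - 54c² - 300ac - 135bcd + 27c²d + 150acd - 27ac² - 150a²c + 72ab² - 195a²b - 90ab - 150a² + 45abd + 75a²d - 75a³ + 324b³ + 324b² - 162b²d

(-c - 5a + 6b)(-6b - 6 + 3d - 3a)(-9b - 9c - 5a)
= (6bc + 6c - 3cd + 3ac + 30ab + 30a - 15ad + 15a² - 36b² - 36b + 18bd - 18ab)(-9b - 9c - 5a)    [distributive law]
= (6bc + 6c - 3cd + 3ac + 12ab + 30a - 15ad + 15a² - 36b² - 36b + 18bd)(-9b - 9c - 5a)    [combine like terms]
= -54b²c - 54bc² - 30abc - 54bc - 54c² - 30ac + 27bcd + 27c²d + 15acd - 27abc - 27ac² - 15a²c - 108ab² - 108abc - 60a²b - 270ab - 270ac - 150a² + 135abd + 135acd + 75a²d - 135a²b - 135a²c - 75a³ + 324b³ + 324b²c + 180ab² + 324b² + 324bc + 180ab - 162b²d - 162bcd - 90abd    [distributive law]
= 270b²c - 54bc² - 165abc + 270bc - 54c² - 300ac - 135bcd + 27c²d + 150acd - 27ac² - 150a²c + 72ab² - 195a²b - 90ab - 150a² + 45abd + 75a²d - 75a³ + 324b³ + 324b² - 162b²d    [combine like terms]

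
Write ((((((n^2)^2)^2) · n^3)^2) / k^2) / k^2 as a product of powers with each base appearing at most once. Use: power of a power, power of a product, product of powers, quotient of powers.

k^(-4)n^22

((((((n^2)^2)^2) · n^3)^2) / k^2) / k^2
= ((((((n^2)^2)^2)^2) · ((n^3)^2)) / k^2) / k^2    [power of a product]
= (((((n^2)^2)^4) · ((n^3)^2)) / k^2) / k^2    [power of a power]
= ((((n^2)^8) · ((n^3)^2)) / k^2) / k^2    [power of a power]
= (((n^16) · ((n^3)^2)) / k^2) / k^2    [power of a power]
= ((n^16 · n^6) / k^2) / k^2    [power of a power]
= (n^22 / k^2) / k^2    [product of powers]
= k^(-4)n^22    [quotient of powers; product of powers]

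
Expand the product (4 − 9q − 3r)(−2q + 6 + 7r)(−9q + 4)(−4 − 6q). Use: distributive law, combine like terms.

(4 − 9q − 3r)(−2q + 6 + 7r)(−9q + 4)(−4 − 6q)
= (−8q + 24 + 28r + 18q² − 54q − 63qr + 6qr − 18r − 21r²)(−9q + 4)(−4 − 6q)    [distributive law]
= (−62q + 24 + 10r + 18q² − 57qr − 21r²)(−9q + 4)(−4 − 6q)    [combine like terms]
= (558q² − 248q − 216q + 96 − 90qr + 40r − 162q³ + 72q² + 513q²r − 228qr + 189qr² − 84r²)(−4 − 6q)    [distributive law]
= (630q² − 464q + 96 − 318qr + 40r − 162q³ + 513q²r + 189qr² − 84r²)(−4 − 6q)    [combine like terms]
= −2520q² − 3780q³ + 1856q + 2784q² − 384 − 576q + 1272qr + 1908q²r − 160r − 240qr + 648q³ + 972q⁴ − 2052q²r − 3078q³r − 756qr² − 1134q²r² + 336r² + 504qr²    [distributive law]
= 264q² − 3132q³ + 1280q − 384 + 1032qr − 144q²r − 160r + 972q⁴ − 3078q³r − 252qr² − 1134q²r² + 336r²    [combine like terms]

264q² − 3132q³ + 1280q − 384 + 1032qr − 144q²r − 160r + 972q⁴ − 3078q³r − 252qr² − 1134q²r² + 336r²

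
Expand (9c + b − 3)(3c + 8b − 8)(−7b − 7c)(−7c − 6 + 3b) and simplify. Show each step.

4431bc^3 + 448bc^2 + 1925b^2c^2 + 1323c^4 − 2835c^3 + 4291b^2c − 1351b^3c − 4074bc − 2226c^2 + 1008b^3 − 168b^4 − 1848b^2 + 1008b + 1008c

(9c + b − 3)(3c + 8b − 8)(−7b − 7c)(−7c − 6 + 3b)
= (27c^2 + 72bc − 72c + 3bc + 8b^2 − 8b − 9c − 24b + 24)(−7b − 7c)(−7c − 6 + 3b)    [distributive law]
= (27c^2 + 75bc − 81c + 8b^2 − 32b + 24)(−7b − 7c)(−7c − 6 + 3b)    [combine like terms]
= (−189bc^2 − 189c^3 − 525b^2c − 525bc^2 + 567bc + 567c^2 − 56b^3 − 56b^2c + 224b^2 + 224bc − 168b − 168c)(−7c − 6 + 3b)    [distributive law]
= (−714bc^2 − 189c^3 − 581b^2c + 791bc + 567c^2 − 56b^3 + 224b^2 − 168b − 168c)(−7c − 6 + 3b)    [combine like terms]
= 4998bc^3 + 4284bc^2 − 2142b^2c^2 + 1323c^4 + 1134c^3 − 567bc^3 + 4067b^2c^2 + 3486b^2c − 1743b^3c − 5537bc^2 − 4746bc + 2373b^2c − 3969c^3 − 3402c^2 + 1701bc^2 + 392b^3c + 336b^3 − 168b^4 − 1568b^2c − 1344b^2 + 672b^3 + 1176bc + 1008b − 504b^2 + 1176c^2 + 1008c − 504bc    [distributive law]
= 4431bc^3 + 448bc^2 + 1925b^2c^2 + 1323c^4 − 2835c^3 + 4291b^2c − 1351b^3c − 4074bc − 2226c^2 + 1008b^3 − 168b^4 − 1848b^2 + 1008b + 1008c    [combine like terms]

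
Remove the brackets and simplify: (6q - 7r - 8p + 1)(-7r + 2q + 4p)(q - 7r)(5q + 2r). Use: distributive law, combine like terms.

-676q³r + 1925q²r² - 833qr³ + 60q⁴ + 40pq³ - 124pq²r - 1036pqr² - 686r⁴ - 392pr³ - 160p²q² + 1056p²qr + 448p²r² - 101q²r + 203qr² + 98r³ + 10q³ + 20pq² - 132pqr - 56pr²

(6q - 7r - 8p + 1)(-7r + 2q + 4p)(q - 7r)(5q + 2r)
= (-42qr + 12q² + 24pq + 49r² - 14qr - 28pr + 56pr - 16pq - 32p² - 7r + 2q + 4p)(q - 7r)(5q + 2r)    [distributive law]
= (-56qr + 12q² + 8pq + 49r² + 28pr - 32p² - 7r + 2q + 4p)(q - 7r)(5q + 2r)    [combine like terms]
= (-56q²r + 392qr² + 12q³ - 84q²r + 8pq² - 56pqr + 49qr² - 343r³ + 28pqr - 196pr² - 32p²q + 224p²r - 7qr + 49r² + 2q² - 14qr + 4pq - 28pr)(5q + 2r)    [distributive law]
= (-140q²r + 441qr² + 12q³ + 8pq² - 28pqr - 343r³ - 196pr² - 32p²q + 224p²r - 21qr + 49r² + 2q² + 4pq - 28pr)(5q + 2r)    [combine like terms]
= -700q³r - 280q²r² + 2205q²r² + 882qr³ + 60q⁴ + 24q³r + 40pq³ + 16pq²r - 140pq²r - 56pqr² - 1715qr³ - 686r⁴ - 980pqr² - 392pr³ - 160p²q² - 64p²qr + 1120p²qr + 448p²r² - 105q²r - 42qr² + 245qr² + 98r³ + 10q³ + 4q²r + 20pq² + 8pqr - 140pqr - 56pr²    [distributive law]
= -676q³r + 1925q²r² - 833qr³ + 60q⁴ + 40pq³ - 124pq²r - 1036pqr² - 686r⁴ - 392pr³ - 160p²q² + 1056p²qr + 448p²r² - 101q²r + 203qr² + 98r³ + 10q³ + 20pq² - 132pqr - 56pr²    [combine like terms]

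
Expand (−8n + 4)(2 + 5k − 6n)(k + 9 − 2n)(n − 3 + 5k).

1736kn^2 − 372kn − 2060k^2n − 1912n^2 + 1200n + 800n^3 + 600k^2n^2 − 200k^3n − 352kn^3 − 96n^4 − 204k + 880k^2 − 216 + 100k^3

(−8n + 4)(2 + 5k − 6n)(k + 9 − 2n)(n − 3 + 5k)
= (−16n − 40kn + 48n^2 + 8 + 20k − 24n)(k + 9 − 2n)(n − 3 + 5k)    [distributive law]
= (−40n − 40kn + 48n^2 + 8 + 20k)(k + 9 − 2n)(n − 3 + 5k)    [combine like terms]
= (−40kn − 360n + 80n^2 − 40k^2n − 360kn + 80kn^2 + 48kn^2 + 432n^2 − 96n^3 + 8k + 72 − 16n + 20k^2 + 180k − 40kn)(n − 3 + 5k)    [distributive law]
= (−440kn − 376n + 512n^2 − 40k^2n + 128kn^2 − 96n^3 + 188k + 72 + 20k^2)(n − 3 + 5k)    [combine like terms]
= −440kn^2 + 1320kn − 2200k^2n − 376n^2 + 1128n − 1880kn + 512n^3 − 1536n^2 + 2560kn^2 − 40k^2n^2 + 120k^2n − 200k^3n + 128kn^3 − 384kn^2 + 640k^2n^2 − 96n^4 + 288n^3 − 480kn^3 + 188kn − 564k + 940k^2 + 72n − 216 + 360k + 20k^2n − 60k^2 + 100k^3    [distributive law]
= 1736kn^2 − 372kn − 2060k^2n − 1912n^2 + 1200n + 800n^3 + 600k^2n^2 − 200k^3n − 352kn^3 − 96n^4 − 204k + 880k^2 − 216 + 100k^3    [combine like terms]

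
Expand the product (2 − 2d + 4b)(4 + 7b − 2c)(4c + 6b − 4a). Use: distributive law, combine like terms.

(2 − 2d + 4b)(4 + 7b − 2c)(4c + 6b − 4a)
= (8 + 14b − 4c − 8d − 14bd + 4cd + 16b + 28b^2 − 8bc)(4c + 6b − 4a)    [distributive law]
= (8 + 30b − 4c − 8d − 14bd + 4cd + 28b^2 − 8bc)(4c + 6b − 4a)    [combine like terms]
= 32c + 48b − 32a + 120bc + 180b^2 − 120ab − 16c^2 − 24bc + 16ac − 32cd − 48bd + 32ad − 56bcd − 84b^2d + 56abd + 16c^2d + 24bcd − 16acd + 112b^2c + 168b^3 − 112ab^2 − 32bc^2 − 48b^2c + 32abc    [distributive law]
= 32c + 48b − 32a + 96bc + 180b^2 − 120ab − 16c^2 + 16ac − 32cd − 48bd + 32ad − 32bcd − 84b^2d + 56abd + 16c^2d − 16acd + 64b^2c + 168b^3 − 112ab^2 − 32bc^2 + 32abc    [combine like terms]

32c + 48b − 32a + 96bc + 180b^2 − 120ab − 16c^2 + 16ac − 32cd − 48bd + 32ad − 32bcd − 84b^2d + 56abd + 16c^2d − 16acd + 64b^2c + 168b^3 − 112ab^2 − 32bc^2 + 32abc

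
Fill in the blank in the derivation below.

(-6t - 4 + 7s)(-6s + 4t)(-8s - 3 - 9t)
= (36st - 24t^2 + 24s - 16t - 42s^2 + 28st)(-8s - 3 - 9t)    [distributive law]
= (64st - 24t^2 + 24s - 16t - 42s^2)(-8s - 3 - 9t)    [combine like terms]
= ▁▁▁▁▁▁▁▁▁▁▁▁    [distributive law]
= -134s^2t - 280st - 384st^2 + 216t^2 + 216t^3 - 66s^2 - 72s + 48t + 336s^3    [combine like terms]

After distributive law, the bracketed line is:

-512s^2t - 192st - 576st^2 + 192st^2 + 72t^2 + 216t^3 - 192s^2 - 72s - 216st + 128st + 48t + 144t^2 + 336s^3 + 126s^2 + 378s^2t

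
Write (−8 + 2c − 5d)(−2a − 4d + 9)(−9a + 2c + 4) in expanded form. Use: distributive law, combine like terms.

(−8 + 2c − 5d)(−2a − 4d + 9)(−9a + 2c + 4)
= (16a + 32d − 72 − 4ac − 8cd + 18c + 10ad + 20d² − 45d)(−9a + 2c + 4)    [distributive law]
= (16a − 13d − 72 − 4ac − 8cd + 18c + 10ad + 20d²)(−9a + 2c + 4)    [combine like terms]
= −144a² + 32ac + 64a + 117ad − 26cd − 52d + 648a − 144c − 288 + 36a²c − 8ac² − 16ac + 72acd − 16c²d − 32cd − 162ac + 36c² + 72c − 90a²d + 20acd + 40ad − 180ad² + 40cd² + 80d²    [distributive law]
= −144a² − 146ac + 712a + 157ad − 58cd − 52d − 72c − 288 + 36a²c − 8ac² + 92acd − 16c²d + 36c² − 90a²d − 180ad² + 40cd² + 80d²    [combine like terms]

−144a² − 146ac + 712a + 157ad − 58cd − 52d − 72c − 288 + 36a²c − 8ac² + 92acd − 16c²d + 36c² − 90a²d − 180ad² + 40cd² + 80d²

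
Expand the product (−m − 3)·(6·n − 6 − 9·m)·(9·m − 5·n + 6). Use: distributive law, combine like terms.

(−m − 3)·(6·n − 6 − 9·m)·(9·m − 5·n + 6)
= (−6·m·n + 6·m + 9·m² − 18·n + 18 + 27·m)·(9·m − 5·n + 6)    [distributive law]
= (−6·m·n + 33·m + 9·m² − 18·n + 18)·(9·m − 5·n + 6)    [combine like terms]
= −54·m²·n + 30·m·n² − 36·m·n + 297·m² − 165·m·n + 198·m + 81·m³ − 45·m²·n + 54·m² − 162·m·n + 90·n² − 108·n + 162·m − 90·n + 108    [distributive law]
= −99·m²·n + 30·m·n² − 363·m·n + 351·m² + 360·m + 81·m³ + 90·n² − 198·n + 108    [combine like terms]

−99·m²·n + 30·m·n² − 363·m·n + 351·m² + 360·m + 81·m³ + 90·n² − 198·n + 108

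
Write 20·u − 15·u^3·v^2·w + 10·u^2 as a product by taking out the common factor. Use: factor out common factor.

20·u − 15·u^3·v^2·w + 10·u^2
= 5(4·u − 3·u^3·v^2·w + 2·u^2)    [factor out 5]
= 5·u(4 − 3·u^2·v^2·w + 2·u)    [factor out u]

5·u(4 − 3·u^2·v^2·w + 2·u)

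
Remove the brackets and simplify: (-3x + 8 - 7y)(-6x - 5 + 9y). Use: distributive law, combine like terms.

(-3x + 8 - 7y)(-6x - 5 + 9y)
= 18x^2 + 15x - 27xy - 48x - 40 + 72y + 42xy + 35y - 63y^2    [distributive law]
= 18x^2 - 33x + 15xy - 40 + 107y - 63y^2    [combine like terms]

18x^2 - 33x + 15xy - 40 + 107y - 63y^2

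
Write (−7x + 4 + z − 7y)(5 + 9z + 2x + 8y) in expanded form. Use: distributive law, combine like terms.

(−7x + 4 + z − 7y)(5 + 9z + 2x + 8y)
= −35x − 63xz − 14x^2 − 56xy + 20 + 36z + 8x + 32y + 5z + 9z^2 + 2xz + 8yz − 35y − 63yz − 14xy − 56y^2    [distributive law]
= −27x − 61xz − 14x^2 − 70xy + 20 + 41z − 3y + 9z^2 − 55yz − 56y^2    [combine like terms]

−27x − 61xz − 14x^2 − 70xy + 20 + 41z − 3y + 9z^2 − 55yz − 56y^2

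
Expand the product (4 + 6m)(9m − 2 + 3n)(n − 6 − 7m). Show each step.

(4 + 6m)(9m − 2 + 3n)(n − 6 − 7m)
= (36m − 8 + 12n + 54m^2 − 12m + 18mn)(n − 6 − 7m)    [distributive law]
= (24m − 8 + 12n + 54m^2 + 18mn)(n − 6 − 7m)    [combine like terms]
= 24mn − 144m − 168m^2 − 8n + 48 + 56m + 12n^2 − 72n − 84mn + 54m^2n − 324m^2 − 378m^3 + 18mn^2 − 108mn − 126m^2n    [distributive law]
= −168mn − 88m − 492m^2 − 80n + 48 + 12n^2 − 72m^2n − 378m^3 + 18mn^2    [combine like terms]

−168mn − 88m − 492m^2 − 80n + 48 + 12n^2 − 72m^2n − 378m^3 + 18mn^2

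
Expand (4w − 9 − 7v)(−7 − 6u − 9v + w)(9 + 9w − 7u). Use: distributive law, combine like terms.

234w − 297w^2 + 529uw − 244uw^2 + 168u^2w + 783vw − 387vw^2 + 679uvw + 36w^3 + 567 + 45u − 378u^2 + 1170v − 532uv − 294u^2v + 567v^2 + 567v^2w − 441uv^2

(4w − 9 − 7v)(−7 − 6u − 9v + w)(9 + 9w − 7u)
= (−28w − 24uw − 36vw + 4w^2 + 63 + 54u + 81v − 9w + 49v + 42uv + 63v^2 − 7vw)(9 + 9w − 7u)    [distributive law]
= (−37w − 24uw − 43vw + 4w^2 + 63 + 54u + 130v + 42uv + 63v^2)(9 + 9w − 7u)    [combine like terms]
= −333w − 333w^2 + 259uw − 216uw − 216uw^2 + 168u^2w − 387vw − 387vw^2 + 301uvw + 36w^2 + 36w^3 − 28uw^2 + 567 + 567w − 441u + 486u + 486uw − 378u^2 + 1170v + 1170vw − 910uv + 378uv + 378uvw − 294u^2v + 567v^2 + 567v^2w − 441uv^2    [distributive law]
= 234w − 297w^2 + 529uw − 244uw^2 + 168u^2w + 783vw − 387vw^2 + 679uvw + 36w^3 + 567 + 45u − 378u^2 + 1170v − 532uv − 294u^2v + 567v^2 + 567v^2w − 441uv^2    [combine like terms]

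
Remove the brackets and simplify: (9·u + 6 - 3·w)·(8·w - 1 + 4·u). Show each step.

(9·u + 6 - 3·w)·(8·w - 1 + 4·u)
= 72·u·w - 9·u + 36·u² + 48·w - 6 + 24·u - 24·w² + 3·w - 12·u·w    [distributive law]
= 60·u·w + 15·u + 36·u² + 51·w - 6 - 24·w²    [combine like terms]

60·u·w + 15·u + 36·u² + 51·w - 6 - 24·w²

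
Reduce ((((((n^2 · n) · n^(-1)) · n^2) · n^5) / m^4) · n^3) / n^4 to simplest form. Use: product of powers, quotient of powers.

m^(-4)n^8

((((((n^2 · n) · n^(-1)) · n^2) · n^5) / m^4) · n^3) / n^4
= (((((n^3 · n^(-1)) · n^2) · n^5) / m^4) · n^3) / n^4    [product of powers]
= ((((n^2 · n^2) · n^5) / m^4) · n^3) / n^4    [product of powers]
= (((n^4 · n^5) / m^4) · n^3) / n^4    [product of powers]
= ((n^9 / m^4) · n^3) / n^4    [product of powers]
= m^(-4)n^8    [quotient of powers; product of powers]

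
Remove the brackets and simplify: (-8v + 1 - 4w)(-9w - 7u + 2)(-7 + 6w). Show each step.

(-8v + 1 - 4w)(-9w - 7u + 2)(-7 + 6w)
= (72vw + 56uv - 16v - 9w - 7u + 2 + 36w^2 + 28uw - 8w)(-7 + 6w)    [distributive law]
= (72vw + 56uv - 16v - 17w - 7u + 2 + 36w^2 + 28uw)(-7 + 6w)    [combine like terms]
= -504vw + 432vw^2 - 392uv + 336uvw + 112v - 96vw + 119w - 102w^2 + 49u - 42uw - 14 + 12w - 252w^2 + 216w^3 - 196uw + 168uw^2    [distributive law]
= -600vw + 432vw^2 - 392uv + 336uvw + 112v + 131w - 354w^2 + 49u - 238uw - 14 + 216w^3 + 168uw^2    [combine like terms]

-600vw + 432vw^2 - 392uv + 336uvw + 112v + 131w - 354w^2 + 49u - 238uw - 14 + 216w^3 + 168uw^2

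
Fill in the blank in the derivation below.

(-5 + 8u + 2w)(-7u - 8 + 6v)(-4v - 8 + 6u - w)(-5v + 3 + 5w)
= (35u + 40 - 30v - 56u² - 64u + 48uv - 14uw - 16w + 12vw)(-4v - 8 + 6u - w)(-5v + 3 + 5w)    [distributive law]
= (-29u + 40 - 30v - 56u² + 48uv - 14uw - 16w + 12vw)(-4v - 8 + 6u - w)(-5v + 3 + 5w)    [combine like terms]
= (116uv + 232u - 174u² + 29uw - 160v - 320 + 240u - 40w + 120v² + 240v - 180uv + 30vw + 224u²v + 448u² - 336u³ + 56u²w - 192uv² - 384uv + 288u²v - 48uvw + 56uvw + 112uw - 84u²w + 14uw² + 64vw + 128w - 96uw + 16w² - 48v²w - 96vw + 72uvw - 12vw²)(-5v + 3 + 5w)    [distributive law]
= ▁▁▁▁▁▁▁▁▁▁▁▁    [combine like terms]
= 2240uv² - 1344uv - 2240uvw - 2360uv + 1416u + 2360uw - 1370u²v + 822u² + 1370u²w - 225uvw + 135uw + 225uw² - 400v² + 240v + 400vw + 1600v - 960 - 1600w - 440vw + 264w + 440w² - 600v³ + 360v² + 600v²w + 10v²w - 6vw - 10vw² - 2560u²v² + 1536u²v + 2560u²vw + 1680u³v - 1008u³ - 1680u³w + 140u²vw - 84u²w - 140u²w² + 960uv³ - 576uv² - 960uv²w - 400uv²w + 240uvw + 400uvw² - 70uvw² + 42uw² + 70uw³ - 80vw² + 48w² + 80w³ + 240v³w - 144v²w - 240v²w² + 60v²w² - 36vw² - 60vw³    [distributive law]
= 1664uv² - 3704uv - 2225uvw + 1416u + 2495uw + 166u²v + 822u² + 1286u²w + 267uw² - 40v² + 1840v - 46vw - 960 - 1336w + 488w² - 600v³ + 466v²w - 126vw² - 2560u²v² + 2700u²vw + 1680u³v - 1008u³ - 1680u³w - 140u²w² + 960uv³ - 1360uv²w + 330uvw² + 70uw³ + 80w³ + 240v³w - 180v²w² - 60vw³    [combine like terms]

After combine like terms, the bracketed line is:

(-448uv + 472u + 274u² + 45uw + 80v - 320 + 88w + 120v² - 2vw + 512u²v - 336u³ - 28u²w - 192uv² + 80uvw + 14uw² + 16w² - 48v²w - 12vw²)(-5v + 3 + 5w)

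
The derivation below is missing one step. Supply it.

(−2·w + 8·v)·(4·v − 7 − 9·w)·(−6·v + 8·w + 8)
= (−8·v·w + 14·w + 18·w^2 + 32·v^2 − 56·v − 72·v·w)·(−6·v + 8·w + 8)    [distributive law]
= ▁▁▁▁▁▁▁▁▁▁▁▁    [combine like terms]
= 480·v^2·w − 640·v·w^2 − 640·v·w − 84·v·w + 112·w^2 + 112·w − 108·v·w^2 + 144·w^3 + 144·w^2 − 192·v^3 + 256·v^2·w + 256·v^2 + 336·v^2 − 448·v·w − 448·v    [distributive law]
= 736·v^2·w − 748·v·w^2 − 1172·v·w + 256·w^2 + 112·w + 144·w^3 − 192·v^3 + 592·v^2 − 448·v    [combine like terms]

By combine like terms:

(−80·v·w + 14·w + 18·w^2 + 32·v^2 − 56·v)·(−6·v + 8·w + 8)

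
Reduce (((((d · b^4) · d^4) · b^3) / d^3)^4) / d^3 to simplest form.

(((((d · b^4) · d^4) · b^3) / d^3)^4) / d^3
= (((((d · b^4) · d^4) · b^3)^4) / ((d^3)^4)) / d^3    [power of a quotient]
= (((((d · b^4) · d^4)^4) · ((b^3)^4)) / ((d^3)^4)) / d^3    [power of a product]
= (((((d · b^4)^4) · ((d^4)^4)) · ((b^3)^4)) / ((d^3)^4)) / d^3    [power of a product]
= (((((d^4) · ((b^4)^4)) · ((d^4)^4)) · ((b^3)^4)) / ((d^3)^4)) / d^3    [power of a product]
= ((((d^4 · b^16) · ((d^4)^4)) · ((b^3)^4)) / ((d^3)^4)) / d^3    [power of a power]
= ((((d^4 · b^16) · d^16) · ((b^3)^4)) / ((d^3)^4)) / d^3    [power of a power]
= ((((d^4 · b^16) · d^16) · b^12) / ((d^3)^4)) / d^3    [power of a power]
= ((((d^4 · b^16) · d^16) · b^12) / d^12) / d^3    [power of a power]
= b^28·d^5    [quotient of powers; product of powers]

b^28·d^5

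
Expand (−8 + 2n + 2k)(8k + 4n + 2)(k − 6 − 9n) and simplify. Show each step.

(−8 + 2n + 2k)(8k + 4n + 2)(k − 6 − 9n)
= (−64k − 32n − 16 + 16kn + 8n^2 + 4n + 16k^2 + 8kn + 4k)(k − 6 − 9n)    [distributive law]
= (−60k − 28n − 16 + 24kn + 8n^2 + 16k^2)(k − 6 − 9n)    [combine like terms]
= −60k^2 + 360k + 540kn − 28kn + 168n + 252n^2 − 16k + 96 + 144n + 24k^2n − 144kn − 216kn^2 + 8kn^2 − 48n^2 − 72n^3 + 16k^3 − 96k^2 − 144k^2n    [distributive law]
= −156k^2 + 344k + 368kn + 312n + 204n^2 + 96 − 120k^2n − 208kn^2 − 72n^3 + 16k^3    [combine like terms]

−156k^2 + 344k + 368kn + 312n + 204n^2 + 96 − 120k^2n − 208kn^2 − 72n^3 + 16k^3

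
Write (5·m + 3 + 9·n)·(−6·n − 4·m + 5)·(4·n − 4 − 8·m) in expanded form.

(5·m + 3 + 9·n)·(−6·n − 4·m + 5)·(4·n − 4 − 8·m)
= (−30·m·n − 20·m^2 + 25·m − 18·n − 12·m + 15 − 54·n^2 − 36·m·n + 45·n)·(4·n − 4 − 8·m)    [distributive law]
= (−66·m·n − 20·m^2 + 13·m + 27·n + 15 − 54·n^2)·(4·n − 4 − 8·m)    [combine like terms]
= −264·m·n^2 + 264·m·n + 528·m^2·n − 80·m^2·n + 80·m^2 + 160·m^3 + 52·m·n − 52·m − 104·m^2 + 108·n^2 − 108·n − 216·m·n + 60·n − 60 − 120·m − 216·n^3 + 216·n^2 + 432·m·n^2    [distributive law]
= 168·m·n^2 + 100·m·n + 448·m^2·n − 24·m^2 + 160·m^3 − 172·m + 324·n^2 − 48·n − 60 − 216·n^3    [combine like terms]

168·m·n^2 + 100·m·n + 448·m^2·n − 24·m^2 + 160·m^3 − 172·m + 324·n^2 − 48·n − 60 − 216·n^3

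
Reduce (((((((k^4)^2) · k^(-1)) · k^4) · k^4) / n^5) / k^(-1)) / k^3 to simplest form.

(((((((k^4)^2) · k^(-1)) · k^4) · k^4) / n^5) / k^(-1)) / k^3
= (((((k^8 · k^(-1)) · k^4) · k^4) / n^5) / k^(-1)) / k^3    [power of a power]
= ((((k^7 · k^4) · k^4) / n^5) / k^(-1)) / k^3    [product of powers]
= (((k^11 · k^4) / n^5) / k^(-1)) / k^3    [product of powers]
= ((k^15 / n^5) / k^(-1)) / k^3    [product of powers]
= k^13·n^(-5)    [quotient of powers; product of powers]

k^13·n^(-5)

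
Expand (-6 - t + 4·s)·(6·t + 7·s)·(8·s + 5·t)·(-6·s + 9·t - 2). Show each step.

(-6 - t + 4·s)·(6·t + 7·s)·(8·s + 5·t)·(-6·s + 9·t - 2)
= (-36·t - 42·s - 6·t^2 - 7·s·t + 24·s·t + 28·s^2)·(8·s + 5·t)·(-6·s + 9·t - 2)    [distributive law]
= (-36·t - 42·s - 6·t^2 + 17·s·t + 28·s^2)·(8·s + 5·t)·(-6·s + 9·t - 2)    [combine like terms]
= (-288·s·t - 180·t^2 - 336·s^2 - 210·s·t - 48·s·t^2 - 30·t^3 + 136·s^2·t + 85·s·t^2 + 224·s^3 + 140·s^2·t)·(-6·s + 9·t - 2)    [distributive law]
= (-498·s·t - 180·t^2 - 336·s^2 + 37·s·t^2 - 30·t^3 + 276·s^2·t + 224·s^3)·(-6·s + 9·t - 2)    [combine like terms]
= 2988·s^2·t - 4482·s·t^2 + 996·s·t + 1080·s·t^2 - 1620·t^3 + 360·t^2 + 2016·s^3 - 3024·s^2·t + 672·s^2 - 222·s^2·t^2 + 333·s·t^3 - 74·s·t^2 + 180·s·t^3 - 270·t^4 + 60·t^3 - 1656·s^3·t + 2484·s^2·t^2 - 552·s^2·t - 1344·s^4 + 2016·s^3·t - 448·s^3    [distributive law]
= -588·s^2·t - 3476·s·t^2 + 996·s·t - 1560·t^3 + 360·t^2 + 1568·s^3 + 672·s^2 + 2262·s^2·t^2 + 513·s·t^3 - 270·t^4 + 360·s^3·t - 1344·s^4    [combine like terms]

-588·s^2·t - 3476·s·t^2 + 996·s·t - 1560·t^3 + 360·t^2 + 1568·s^3 + 672·s^2 + 2262·s^2·t^2 + 513·s·t^3 - 270·t^4 + 360·s^3·t - 1344·s^4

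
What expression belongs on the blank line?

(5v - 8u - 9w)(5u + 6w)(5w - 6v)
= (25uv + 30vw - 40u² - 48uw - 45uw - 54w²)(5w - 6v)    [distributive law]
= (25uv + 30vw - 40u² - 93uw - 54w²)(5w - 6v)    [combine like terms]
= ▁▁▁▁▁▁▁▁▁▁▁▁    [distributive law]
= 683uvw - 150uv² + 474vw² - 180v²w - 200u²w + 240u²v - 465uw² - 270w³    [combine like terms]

By distributive law:

125uvw - 150uv² + 150vw² - 180v²w - 200u²w + 240u²v - 465uw² + 558uvw - 270w³ + 324vw²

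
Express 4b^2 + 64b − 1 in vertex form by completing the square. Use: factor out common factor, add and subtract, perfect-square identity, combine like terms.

4b^2 + 64b − 1
= 4(b^2 + 16b) − 1    [factor out 4 from the b-terms]
= 4(b^2 + 16b + 64 − 64) − 1    [add and subtract 64 inside the bracket]
= 4(b + 8)^2 − 256 − 1    [perfect-square identity]
= 4(b + 8)^2 − 257    [combine constants]

4(b + 8)^2 − 257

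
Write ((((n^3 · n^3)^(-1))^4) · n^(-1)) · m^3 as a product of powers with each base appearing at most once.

((((n^3 · n^3)^(-1))^4) · n^(-1)) · m^3
= (((n^3 · n^3)^(-4)) · n^(-1)) · m^3    [power of a power]
= ((((n^3)^(-4)) · ((n^3)^(-4))) · n^(-1)) · m^3    [power of a product]
= ((n^(-12) · ((n^3)^(-4))) · n^(-1)) · m^3    [power of a power]
= ((n^(-12) · n^(-12)) · n^(-1)) · m^3    [power of a power]
= (n^(-24) · n^(-1)) · m^3    [product of powers]
= n^(-25) · m^3    [product of powers]
= m^3n^(-25)    [rearrange]

m^3n^(-25)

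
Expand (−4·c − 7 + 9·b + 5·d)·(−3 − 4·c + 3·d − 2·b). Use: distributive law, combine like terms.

40·c + 16·c^2 − 32·c·d − 28·b·c + 21 − 36·d − 13·b + 17·b·d − 18·b^2 + 15·d^2

(−4·c − 7 + 9·b + 5·d)·(−3 − 4·c + 3·d − 2·b)
= 12·c + 16·c^2 − 12·c·d + 8·b·c + 21 + 28·c − 21·d + 14·b − 27·b − 36·b·c + 27·b·d − 18·b^2 − 15·d − 20·c·d + 15·d^2 − 10·b·d    [distributive law]
= 40·c + 16·c^2 − 32·c·d − 28·b·c + 21 − 36·d − 13·b + 17·b·d − 18·b^2 + 15·d^2    [combine like terms]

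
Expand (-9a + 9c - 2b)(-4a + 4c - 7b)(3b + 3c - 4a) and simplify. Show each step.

(-9a + 9c - 2b)(-4a + 4c - 7b)(3b + 3c - 4a)
= (36a^2 - 36ac + 63ab - 36ac + 36c^2 - 63bc + 8ab - 8bc + 14b^2)(3b + 3c - 4a)    [distributive law]
= (36a^2 - 72ac + 71ab + 36c^2 - 71bc + 14b^2)(3b + 3c - 4a)    [combine like terms]
= 108a^2b + 108a^2c - 144a^3 - 216abc - 216ac^2 + 288a^2c + 213ab^2 + 213abc - 284a^2b + 108bc^2 + 108c^3 - 144ac^2 - 213b^2c - 213bc^2 + 284abc + 42b^3 + 42b^2c - 56ab^2    [distributive law]
= -176a^2b + 396a^2c - 144a^3 + 281abc - 360ac^2 + 157ab^2 - 105bc^2 + 108c^3 - 171b^2c + 42b^3    [combine like terms]

-176a^2b + 396a^2c - 144a^3 + 281abc - 360ac^2 + 157ab^2 - 105bc^2 + 108c^3 - 171b^2c + 42b^3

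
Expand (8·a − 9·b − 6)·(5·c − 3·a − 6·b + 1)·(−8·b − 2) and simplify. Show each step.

−320·a·b·c − 80·a·c + 192·a^2·b + 48·a^2 + 168·a·b^2 − 166·a·b − 52·a + 360·b^2·c + 330·b·c − 432·b^3 − 324·b^2 − 6·b + 60·c + 12

(8·a − 9·b − 6)·(5·c − 3·a − 6·b + 1)·(−8·b − 2)
= (40·a·c − 24·a^2 − 48·a·b + 8·a − 45·b·c + 27·a·b + 54·b^2 − 9·b − 30·c + 18·a + 36·b − 6)·(−8·b − 2)    [distributive law]
= (40·a·c − 24·a^2 − 21·a·b + 26·a − 45·b·c + 54·b^2 + 27·b − 30·c − 6)·(−8·b − 2)    [combine like terms]
= −320·a·b·c − 80·a·c + 192·a^2·b + 48·a^2 + 168·a·b^2 + 42·a·b − 208·a·b − 52·a + 360·b^2·c + 90·b·c − 432·b^3 − 108·b^2 − 216·b^2 − 54·b + 240·b·c + 60·c + 48·b + 12    [distributive law]
= −320·a·b·c − 80·a·c + 192·a^2·b + 48·a^2 + 168·a·b^2 − 166·a·b − 52·a + 360·b^2·c + 330·b·c − 432·b^3 − 324·b^2 − 6·b + 60·c + 12    [combine like terms]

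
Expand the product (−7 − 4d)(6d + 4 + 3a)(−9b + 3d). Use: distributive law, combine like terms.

(−7 − 4d)(6d + 4 + 3a)(−9b + 3d)
= (−42d − 28 − 21a − 24d^2 − 16d − 12ad)(−9b + 3d)    [distributive law]
= (−58d − 28 − 21a − 24d^2 − 12ad)(−9b + 3d)    [combine like terms]
= 522bd − 174d^2 + 252b − 84d + 189ab − 63ad + 216bd^2 − 72d^3 + 108abd − 36ad^2    [distributive law]

522bd − 174d^2 + 252b − 84d + 189ab − 63ad + 216bd^2 − 72d^3 + 108abd − 36ad^2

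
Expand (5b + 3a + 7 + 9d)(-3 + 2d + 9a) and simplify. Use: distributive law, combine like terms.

-15b + 10bd + 45ab + 54a + 87ad + 27a² - 21 - 13d + 18d²

(5b + 3a + 7 + 9d)(-3 + 2d + 9a)
= -15b + 10bd + 45ab - 9a + 6ad + 27a² - 21 + 14d + 63a - 27d + 18d² + 81ad    [distributive law]
= -15b + 10bd + 45ab + 54a + 87ad + 27a² - 21 - 13d + 18d²    [combine like terms]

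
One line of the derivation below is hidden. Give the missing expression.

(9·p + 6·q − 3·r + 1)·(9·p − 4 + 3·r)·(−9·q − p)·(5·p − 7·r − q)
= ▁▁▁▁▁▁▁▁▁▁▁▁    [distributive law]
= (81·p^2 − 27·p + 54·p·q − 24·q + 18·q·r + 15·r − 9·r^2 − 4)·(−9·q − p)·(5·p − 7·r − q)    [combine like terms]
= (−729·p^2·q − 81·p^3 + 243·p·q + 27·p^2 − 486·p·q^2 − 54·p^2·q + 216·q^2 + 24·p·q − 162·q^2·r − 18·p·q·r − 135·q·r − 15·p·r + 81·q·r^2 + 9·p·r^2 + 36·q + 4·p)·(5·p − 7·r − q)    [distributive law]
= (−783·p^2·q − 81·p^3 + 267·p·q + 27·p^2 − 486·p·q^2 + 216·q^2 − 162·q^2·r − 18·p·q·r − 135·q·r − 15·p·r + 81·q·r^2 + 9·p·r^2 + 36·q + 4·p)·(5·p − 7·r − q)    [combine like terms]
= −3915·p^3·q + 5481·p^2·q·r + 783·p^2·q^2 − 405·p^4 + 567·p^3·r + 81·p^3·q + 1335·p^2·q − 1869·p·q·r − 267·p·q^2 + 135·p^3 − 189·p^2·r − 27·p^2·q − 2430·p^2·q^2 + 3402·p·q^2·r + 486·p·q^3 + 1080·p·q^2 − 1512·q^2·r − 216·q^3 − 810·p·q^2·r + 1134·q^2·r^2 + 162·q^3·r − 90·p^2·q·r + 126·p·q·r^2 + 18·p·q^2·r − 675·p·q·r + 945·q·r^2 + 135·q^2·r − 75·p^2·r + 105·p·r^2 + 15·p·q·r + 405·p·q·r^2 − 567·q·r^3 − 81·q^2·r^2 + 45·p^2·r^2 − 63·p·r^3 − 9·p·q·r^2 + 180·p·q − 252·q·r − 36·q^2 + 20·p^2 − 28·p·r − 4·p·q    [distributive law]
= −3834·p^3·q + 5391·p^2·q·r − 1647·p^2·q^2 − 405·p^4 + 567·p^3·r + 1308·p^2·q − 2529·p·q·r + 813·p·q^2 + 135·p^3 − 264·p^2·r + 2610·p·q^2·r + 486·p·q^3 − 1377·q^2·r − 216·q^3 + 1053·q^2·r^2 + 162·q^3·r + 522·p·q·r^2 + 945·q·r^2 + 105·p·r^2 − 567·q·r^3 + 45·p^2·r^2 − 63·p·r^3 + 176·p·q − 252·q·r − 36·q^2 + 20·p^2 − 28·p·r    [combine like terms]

By distributive law:

(81·p^2 − 36·p + 27·p·r + 54·p·q − 24·q + 18·q·r − 27·p·r + 12·r − 9·r^2 + 9·p − 4 + 3·r)·(−9·q − p)·(5·p − 7·r − q)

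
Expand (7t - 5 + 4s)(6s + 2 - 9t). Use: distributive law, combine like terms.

6st + 59t - 63t^2 - 22s - 10 + 24s^2

(7t - 5 + 4s)(6s + 2 - 9t)
= 42st + 14t - 63t^2 - 30s - 10 + 45t + 24s^2 + 8s - 36st    [distributive law]
= 6st + 59t - 63t^2 - 22s - 10 + 24s^2    [combine like terms]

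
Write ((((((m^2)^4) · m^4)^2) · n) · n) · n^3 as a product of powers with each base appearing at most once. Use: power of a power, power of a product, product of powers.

((((((m^2)^4) · m^4)^2) · n) · n) · n^3
= ((((((m^2)^4)^2) · ((m^4)^2)) · n) · n) · n^3    [power of a product]
= (((((m^2)^8) · ((m^4)^2)) · n) · n) · n^3    [power of a power]
= (((m^16 · ((m^4)^2)) · n) · n) · n^3    [power of a power]
= (((m^16 · m^8) · n) · n) · n^3    [power of a power]
= ((m^24 · n) · n) · n^3    [product of powers]
= m^24n^5    [product of powers]

m^24n^5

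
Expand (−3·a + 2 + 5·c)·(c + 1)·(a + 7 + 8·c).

−3·a²·c − 38·a·c − 19·a·c² − 3·a² − 19·a + 65·c + 91·c² + 14 + 40·c³

(−3·a + 2 + 5·c)·(c + 1)·(a + 7 + 8·c)
= (−3·a·c − 3·a + 2·c + 2 + 5·c² + 5·c)·(a + 7 + 8·c)    [distributive law]
= (−3·a·c − 3·a + 7·c + 2 + 5·c²)·(a + 7 + 8·c)    [combine like terms]
= −3·a²·c − 21·a·c − 24·a·c² − 3·a² − 21·a − 24·a·c + 7·a·c + 49·c + 56·c² + 2·a + 14 + 16·c + 5·a·c² + 35·c² + 40·c³    [distributive law]
= −3·a²·c − 38·a·c − 19·a·c² − 3·a² − 19·a + 65·c + 91·c² + 14 + 40·c³    [combine like terms]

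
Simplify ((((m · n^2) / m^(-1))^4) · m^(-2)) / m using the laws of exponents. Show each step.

((((m · n^2) / m^(-1))^4) · m^(-2)) / m
= ((((m · n^2)^4) / ((m^(-1))^4)) · m^(-2)) / m    [power of a quotient]
= ((((m^4) · ((n^2)^4)) / ((m^(-1))^4)) · m^(-2)) / m    [power of a product]
= (((m^4 · n^8) / ((m^(-1))^4)) · m^(-2)) / m    [power of a power]
= (((m^4 · n^8) / m^(-4)) · m^(-2)) / m    [power of a power]
= m^5n^8    [quotient of powers; product of powers]

m^5n^8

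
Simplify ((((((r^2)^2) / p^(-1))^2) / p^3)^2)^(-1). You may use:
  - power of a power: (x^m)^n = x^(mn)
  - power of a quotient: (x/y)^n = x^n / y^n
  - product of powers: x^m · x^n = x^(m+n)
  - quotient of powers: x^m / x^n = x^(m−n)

p^2·r^(-16)

((((((r^2)^2) / p^(-1))^2) / p^3)^2)^(-1)
= (((((r^2)^2) / p^(-1))^2) / p^3)^(-2)    [power of a power]
= (((((r^2)^2) / p^(-1))^2)^(-2)) / ((p^3)^(-2))    [power of a quotient]
= ((((r^2)^2) / p^(-1))^(-4)) / ((p^3)^(-2))    [power of a power]
= ((((r^2)^2)^(-4)) / ((p^(-1))^(-4))) / ((p^3)^(-2))    [power of a quotient]
= (((r^2)^(-8)) / ((p^(-1))^(-4))) / ((p^3)^(-2))    [power of a power]
= (r^(-16) / ((p^(-1))^(-4))) / ((p^3)^(-2))    [power of a power]
= (r^(-16) / p^4) / ((p^3)^(-2))    [power of a power]
= (r^(-16) / p^4) / p^(-6)    [power of a power]
= p^2·r^(-16)    [quotient of powers; product of powers]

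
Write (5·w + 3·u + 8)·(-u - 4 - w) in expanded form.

-8·u·w - 28·w - 5·w² - 3·u² - 20·u - 32

(5·w + 3·u + 8)·(-u - 4 - w)
= -5·u·w - 20·w - 5·w² - 3·u² - 12·u - 3·u·w - 8·u - 32 - 8·w    [distributive law]
= -8·u·w - 28·w - 5·w² - 3·u² - 20·u - 32    [combine like terms]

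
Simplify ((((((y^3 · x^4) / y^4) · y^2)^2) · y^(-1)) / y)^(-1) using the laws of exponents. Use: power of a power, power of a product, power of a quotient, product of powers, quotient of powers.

((((((y^3 · x^4) / y^4) · y^2)^2) · y^(-1)) / y)^(-1)
= ((((((y^3 · x^4) / y^4) · y^2)^2) · y^(-1))^(-1)) / (y^(-1))    [power of a quotient]
= ((((((y^3 · x^4) / y^4) · y^2)^2)^(-1)) · ((y^(-1))^(-1))) / (y^(-1))    [power of a product]
= (((((y^3 · x^4) / y^4) · y^2)^(-2)) · ((y^(-1))^(-1))) / (y^(-1))    [power of a power]
= (((((y^3 · x^4) / y^4)^(-2)) · ((y^2)^(-2))) · ((y^(-1))^(-1))) / (y^(-1))    [power of a product]
= (((((y^3 · x^4)^(-2)) / ((y^4)^(-2))) · ((y^2)^(-2))) · ((y^(-1))^(-1))) / (y^(-1))    [power of a quotient]
= ((((((y^3)^(-2)) · ((x^4)^(-2))) / ((y^4)^(-2))) · ((y^2)^(-2))) · ((y^(-1))^(-1))) / (y^(-1))    [power of a product]
= ((((y^(-6) · ((x^4)^(-2))) / ((y^4)^(-2))) · ((y^2)^(-2))) · ((y^(-1))^(-1))) / (y^(-1))    [power of a power]
= ((((y^(-6) · x^(-8)) / ((y^4)^(-2))) · ((y^2)^(-2))) · ((y^(-1))^(-1))) / (y^(-1))    [power of a power]
= ((((y^(-6) · x^(-8)) / y^(-8)) · ((y^2)^(-2))) · ((y^(-1))^(-1))) / (y^(-1))    [power of a power]
= ((((y^(-6) · x^(-8)) / y^(-8)) · y^(-4)) · ((y^(-1))^(-1))) / (y^(-1))    [power of a power]
= ((((y^(-6) · x^(-8)) / y^(-8)) · y^(-4)) · y) / (y^(-1))    [power of a power]
= x^(-8)    [quotient of powers; product of powers]

x^(-8)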